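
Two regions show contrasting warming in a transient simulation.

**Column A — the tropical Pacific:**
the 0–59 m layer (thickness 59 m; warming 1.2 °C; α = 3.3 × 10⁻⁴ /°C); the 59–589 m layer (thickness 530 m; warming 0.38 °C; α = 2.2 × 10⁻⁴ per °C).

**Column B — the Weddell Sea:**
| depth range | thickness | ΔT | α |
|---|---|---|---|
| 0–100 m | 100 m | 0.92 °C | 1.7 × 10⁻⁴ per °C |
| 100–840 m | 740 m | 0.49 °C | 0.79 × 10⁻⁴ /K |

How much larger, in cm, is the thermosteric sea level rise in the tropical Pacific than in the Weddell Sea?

2.3 cm

A Layer 1: 1.2 × 59 × 3.3×10⁻⁴ = 0.023364 m
A Layer 2: 530 × 0.38 × 2.2×10⁻⁴ = 0.044308 m
A total: 0.067672 m
B 0.92 × 1.7×10⁻⁴ × 100 = 0.01564 m
B 740 × 0.49 × 0.79×10⁻⁴ = 0.0286454 m
B total: 0.0442854 m
Difference: 0.067672 − 0.0442854 = 0.0233866 m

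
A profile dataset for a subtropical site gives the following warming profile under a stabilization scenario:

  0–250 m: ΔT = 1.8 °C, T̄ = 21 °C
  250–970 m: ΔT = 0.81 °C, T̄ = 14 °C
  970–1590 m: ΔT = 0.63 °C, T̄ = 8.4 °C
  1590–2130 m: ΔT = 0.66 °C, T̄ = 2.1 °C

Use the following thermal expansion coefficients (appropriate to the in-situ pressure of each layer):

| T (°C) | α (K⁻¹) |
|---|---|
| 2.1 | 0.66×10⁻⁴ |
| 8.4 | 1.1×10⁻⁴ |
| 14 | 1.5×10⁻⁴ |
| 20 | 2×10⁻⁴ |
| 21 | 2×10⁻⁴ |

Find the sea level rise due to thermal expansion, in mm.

Δh = 240 mm

Layer 1 at 21 °C → α = 2×10⁻⁴ K⁻¹
Layer 2 at 14 °C → α = 1.5×10⁻⁴ K⁻¹
Layer 3 at 8.4 °C → α = 1.1×10⁻⁴ K⁻¹
Layer 4 at 2.1 °C → α = 0.66×10⁻⁴ K⁻¹
0–250 m: 2×10⁻⁴ × 250 × 1.8 = 0.09000 m
720 × 0.81 × 1.5×10⁻⁴ = 0.08748 m
0.63 × 620 × 1.1×10⁻⁴ = 0.042966 m
1590–2130 m: 540 × 0.66×10⁻⁴ × 0.66 = 0.0235224 m
Δh = 0.09000 + 0.08748 + 0.042966 + 0.0235224 = 0.2439684 m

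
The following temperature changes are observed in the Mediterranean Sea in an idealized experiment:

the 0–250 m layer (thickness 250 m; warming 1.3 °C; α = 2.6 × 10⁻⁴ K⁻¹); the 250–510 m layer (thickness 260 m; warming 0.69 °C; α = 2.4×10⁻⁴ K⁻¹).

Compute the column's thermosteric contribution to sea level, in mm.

Δh = 128 mm

2.6×10⁻⁴ × 250 × 1.3 = 0.08450 m
260 × 0.69 × 2.4×10⁻⁴ = 0.043056 m
Δh = 0.08450 + 0.043056 = 0.127556 m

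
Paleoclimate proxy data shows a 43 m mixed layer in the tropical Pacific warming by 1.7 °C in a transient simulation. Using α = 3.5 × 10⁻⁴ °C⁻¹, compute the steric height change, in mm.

Δh = αΔT·H = 3.5×10⁻⁴ × 1.7 × 43 = 0.025585 m

about 25.6 mm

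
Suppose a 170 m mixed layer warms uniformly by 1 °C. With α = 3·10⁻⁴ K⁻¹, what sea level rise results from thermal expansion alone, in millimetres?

about 51.0 mm

Δh = αΔT·H = 3×10⁻⁴ × 1 × 170 = 0.05100 m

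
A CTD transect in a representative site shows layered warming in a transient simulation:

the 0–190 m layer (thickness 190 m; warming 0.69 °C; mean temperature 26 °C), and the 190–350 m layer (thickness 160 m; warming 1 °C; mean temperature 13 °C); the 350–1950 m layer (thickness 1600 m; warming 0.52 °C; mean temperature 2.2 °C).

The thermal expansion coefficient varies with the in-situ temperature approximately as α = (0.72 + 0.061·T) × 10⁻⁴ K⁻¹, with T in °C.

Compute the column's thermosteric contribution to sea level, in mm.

Layer 1: α = (0.72 + 0.061×26)×10⁻⁴ = 2.306×10⁻⁴ K⁻¹
Layer 2: α = (0.72 + 0.061×13)×10⁻⁴ = 1.513×10⁻⁴ K⁻¹
Layer 3: α = (0.72 + 0.061×2.2)×10⁻⁴ = 0.8542×10⁻⁴ K⁻¹
0–190 m: 2.306×10⁻⁴ × 190 × 0.69 = 0.03023166 m
Layer 2: 1.513×10⁻⁴ × 1 × 160 = 0.024208 m
1600 × 0.8542×10⁻⁴ × 0.52 = 0.07106944 m
Δh = 0.03023166 + 0.024208 + 0.07106944 = 0.1255091 m

126 mm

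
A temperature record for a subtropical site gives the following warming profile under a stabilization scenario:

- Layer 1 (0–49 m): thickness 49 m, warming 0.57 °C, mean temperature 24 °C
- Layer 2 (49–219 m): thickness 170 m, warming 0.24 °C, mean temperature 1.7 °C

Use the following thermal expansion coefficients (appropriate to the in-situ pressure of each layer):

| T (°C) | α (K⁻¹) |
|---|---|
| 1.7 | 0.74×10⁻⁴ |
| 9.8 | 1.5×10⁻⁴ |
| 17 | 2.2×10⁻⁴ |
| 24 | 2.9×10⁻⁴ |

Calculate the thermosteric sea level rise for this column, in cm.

1.11 cm

Layer 1 at 24 °C → α = 2.9×10⁻⁴ K⁻¹
Layer 2 at 1.7 °C → α = 0.74×10⁻⁴ K⁻¹
Layer 1: 49 × 0.57 × 2.9×10⁻⁴ = 0.0080997 m
Layer 2: 0.24 × 0.74×10⁻⁴ × 170 = 0.0030192 m
Δh = 0.0080997 + 0.0030192 = 0.0111189 m ≈ 1.11 cm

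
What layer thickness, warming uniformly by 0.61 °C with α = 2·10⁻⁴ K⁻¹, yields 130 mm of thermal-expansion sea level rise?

H ≈ 1070 m

H = Δh/(αΔT) = 0.13 / (2×10⁻⁴ × 0.61) ≈ 1066 m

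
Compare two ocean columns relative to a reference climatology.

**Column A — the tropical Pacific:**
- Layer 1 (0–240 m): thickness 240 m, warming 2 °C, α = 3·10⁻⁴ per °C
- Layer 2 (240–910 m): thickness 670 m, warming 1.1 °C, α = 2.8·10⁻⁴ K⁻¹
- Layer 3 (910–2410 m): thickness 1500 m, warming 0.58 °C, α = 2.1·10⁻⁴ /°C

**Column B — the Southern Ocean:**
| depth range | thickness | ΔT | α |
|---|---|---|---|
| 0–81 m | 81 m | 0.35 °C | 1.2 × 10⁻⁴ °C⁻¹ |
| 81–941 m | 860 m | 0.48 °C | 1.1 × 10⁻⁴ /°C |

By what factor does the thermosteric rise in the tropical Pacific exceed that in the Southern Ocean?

A 3×10⁻⁴ × 240 × 2 = 0.14400 m
A Layer 2: 1.1 × 670 × 2.8×10⁻⁴ = 0.20636 m
A 2.1×10⁻⁴ × 1500 × 0.58 = 0.18270 m
A total: 0.53306 m
B Layer 1: 1.2×10⁻⁴ × 81 × 0.35 = 0.003402 m
B 81–941 m: 1.1×10⁻⁴ × 860 × 0.48 = 0.045408 m
B total: 0.04881 m
Ratio: 0.53306 / 0.04881 ≈ 10.92

a factor of 10.9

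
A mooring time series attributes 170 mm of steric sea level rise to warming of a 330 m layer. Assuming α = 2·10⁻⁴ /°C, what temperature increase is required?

ΔT ≈ 2.58 K

ΔT = Δh/(αH) = 0.17 / (2×10⁻⁴ × 330) ≈ 2.576 K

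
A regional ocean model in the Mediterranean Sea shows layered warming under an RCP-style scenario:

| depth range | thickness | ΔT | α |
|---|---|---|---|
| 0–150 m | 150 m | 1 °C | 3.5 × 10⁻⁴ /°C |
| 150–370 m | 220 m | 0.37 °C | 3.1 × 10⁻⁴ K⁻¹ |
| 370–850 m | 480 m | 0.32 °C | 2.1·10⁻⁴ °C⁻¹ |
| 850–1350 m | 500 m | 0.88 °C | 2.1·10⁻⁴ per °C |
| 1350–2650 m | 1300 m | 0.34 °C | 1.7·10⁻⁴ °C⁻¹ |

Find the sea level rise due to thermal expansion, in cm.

0–150 m: 3.5×10⁻⁴ × 1 × 150 = 0.05250 m
150–370 m: 220 × 3.1×10⁻⁴ × 0.37 = 0.025234 m
0.32 × 480 × 2.1×10⁻⁴ = 0.032256 m
Layer 4: 2.1×10⁻⁴ × 500 × 0.88 = 0.09240 m
Layer 5: 1.7×10⁻⁴ × 1300 × 0.34 = 0.07514 m
Δh = 0.05250 + 0.025234 + 0.032256 + 0.09240 + 0.07514 = 0.27753 m

27.8 cm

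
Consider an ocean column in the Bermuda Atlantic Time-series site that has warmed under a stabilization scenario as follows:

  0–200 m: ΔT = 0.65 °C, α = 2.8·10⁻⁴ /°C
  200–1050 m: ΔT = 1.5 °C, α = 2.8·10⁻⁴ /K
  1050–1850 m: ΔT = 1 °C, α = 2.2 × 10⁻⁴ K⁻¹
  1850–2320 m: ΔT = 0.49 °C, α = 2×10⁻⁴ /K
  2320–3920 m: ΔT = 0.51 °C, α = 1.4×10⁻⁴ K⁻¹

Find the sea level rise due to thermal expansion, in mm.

about 730 mm

200 × 2.8×10⁻⁴ × 0.65 = 0.03640 m
850 × 1.5 × 2.8×10⁻⁴ = 0.35700 m
2.2×10⁻⁴ × 1 × 800 = 0.17600 m
1850–2320 m: 0.49 × 2×10⁻⁴ × 470 = 0.04606 m
1600 × 0.51 × 1.4×10⁻⁴ = 0.11424 m
Δh = 0.03640 + 0.35700 + 0.17600 + 0.04606 + 0.11424 = 0.72970 m ≈ 730 mm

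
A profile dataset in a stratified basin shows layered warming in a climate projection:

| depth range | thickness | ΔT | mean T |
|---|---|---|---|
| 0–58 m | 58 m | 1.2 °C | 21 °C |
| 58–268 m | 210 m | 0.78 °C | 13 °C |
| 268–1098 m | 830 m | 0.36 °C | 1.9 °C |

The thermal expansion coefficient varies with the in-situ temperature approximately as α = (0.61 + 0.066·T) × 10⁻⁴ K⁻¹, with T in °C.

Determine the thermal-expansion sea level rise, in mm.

Layer 1: α = (0.61 + 0.066×21)×10⁻⁴ = 1.996×10⁻⁴ K⁻¹
Layer 2: α = (0.61 + 0.066×13)×10⁻⁴ = 1.468×10⁻⁴ K⁻¹
Layer 3: α = (0.61 + 0.066×1.9)×10⁻⁴ = 0.7354×10⁻⁴ K⁻¹
1.996×10⁻⁴ × 1.2 × 58 = 0.01389216 m
Layer 2: 210 × 0.78 × 1.468×10⁻⁴ = 0.02404584 m
Layer 3: 0.36 × 830 × 0.7354×10⁻⁴ = 0.021973752 m
Δh = 0.01389216 + 0.02404584 + 0.021973752 = 0.059911752 m

60 mm of thermosteric rise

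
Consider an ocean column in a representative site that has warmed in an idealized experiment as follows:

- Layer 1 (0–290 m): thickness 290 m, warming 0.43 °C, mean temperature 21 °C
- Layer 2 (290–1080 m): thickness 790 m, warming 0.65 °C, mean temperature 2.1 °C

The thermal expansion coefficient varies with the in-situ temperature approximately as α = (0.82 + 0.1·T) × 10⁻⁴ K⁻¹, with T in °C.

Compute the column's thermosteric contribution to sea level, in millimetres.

89.3 mm of thermosteric rise

Layer 1: α = (0.82 + 0.1×21)×10⁻⁴ = 2.92×10⁻⁴ K⁻¹
Layer 2: α = (0.82 + 0.1×2.1)×10⁻⁴ = 1.03×10⁻⁴ K⁻¹
Layer 1: 2.92×10⁻⁴ × 0.43 × 290 = 0.0364124 m
Layer 2: 1.03×10⁻⁴ × 0.65 × 790 = 0.0528905 m
Δh = 0.0364124 + 0.0528905 = 0.0893029 m ≈ 89.3 mm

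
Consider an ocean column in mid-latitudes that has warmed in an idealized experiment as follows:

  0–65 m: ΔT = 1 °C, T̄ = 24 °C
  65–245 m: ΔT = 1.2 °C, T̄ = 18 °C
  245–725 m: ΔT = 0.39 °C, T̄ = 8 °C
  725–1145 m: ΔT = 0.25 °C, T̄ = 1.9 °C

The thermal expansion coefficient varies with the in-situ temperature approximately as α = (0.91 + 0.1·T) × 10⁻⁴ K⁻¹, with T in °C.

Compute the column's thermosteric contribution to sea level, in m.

Layer 1: α = (0.91 + 0.1×24)×10⁻⁴ = 3.31×10⁻⁴ K⁻¹
Layer 2: α = (0.91 + 0.1×18)×10⁻⁴ = 2.71×10⁻⁴ K⁻¹
Layer 3: α = (0.91 + 0.1×8)×10⁻⁴ = 1.71×10⁻⁴ K⁻¹
Layer 4: α = (0.91 + 0.1×1.9)×10⁻⁴ = 1.1×10⁻⁴ K⁻¹
Layer 1: 1 × 65 × 3.31×10⁻⁴ = 0.021515 m
Layer 2: 2.71×10⁻⁴ × 1.2 × 180 = 0.058536 m
245–725 m: 0.39 × 480 × 1.71×10⁻⁴ = 0.0320112 m
725–1145 m: 0.25 × 420 × 1.1×10⁻⁴ = 0.01155 m
Δh = 0.021515 + 0.058536 + 0.0320112 + 0.01155 = 0.1236122 m

0.124 m of thermosteric rise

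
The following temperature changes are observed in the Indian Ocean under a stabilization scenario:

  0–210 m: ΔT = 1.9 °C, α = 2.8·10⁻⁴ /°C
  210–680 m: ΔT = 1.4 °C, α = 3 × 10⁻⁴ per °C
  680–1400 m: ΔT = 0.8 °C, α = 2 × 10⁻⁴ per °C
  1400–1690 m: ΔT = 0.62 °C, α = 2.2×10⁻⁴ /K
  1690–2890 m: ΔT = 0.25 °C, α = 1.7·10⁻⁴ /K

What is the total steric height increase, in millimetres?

1.9 × 210 × 2.8×10⁻⁴ = 0.11172 m
Layer 2: 1.4 × 470 × 3×10⁻⁴ = 0.19740 m
Layer 3: 720 × 0.8 × 2×10⁻⁴ = 0.11520 m
Layer 4: 0.62 × 2.2×10⁻⁴ × 290 = 0.039556 m
1690–2890 m: 1200 × 1.7×10⁻⁴ × 0.25 = 0.05100 m
Δh = 0.11172 + 0.19740 + 0.11520 + 0.039556 + 0.05100 = 0.514876 m

Δh ≈ 515 mm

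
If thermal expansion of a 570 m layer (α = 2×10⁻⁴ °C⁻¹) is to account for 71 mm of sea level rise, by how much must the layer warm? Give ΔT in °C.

ΔT = Δh/(αH) = 0.071 / (2×10⁻⁴ × 570) ≈ 0.6228 °C

0.623 °C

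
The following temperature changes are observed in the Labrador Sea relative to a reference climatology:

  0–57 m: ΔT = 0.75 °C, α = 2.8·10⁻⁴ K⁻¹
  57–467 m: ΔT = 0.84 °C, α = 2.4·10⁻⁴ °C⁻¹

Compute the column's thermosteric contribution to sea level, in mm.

0–57 m: 57 × 0.75 × 2.8×10⁻⁴ = 0.01197 m
Layer 2: 410 × 0.84 × 2.4×10⁻⁴ = 0.082656 m
Δh = 0.01197 + 0.082656 = 0.094626 m

Δh = 94.6 mm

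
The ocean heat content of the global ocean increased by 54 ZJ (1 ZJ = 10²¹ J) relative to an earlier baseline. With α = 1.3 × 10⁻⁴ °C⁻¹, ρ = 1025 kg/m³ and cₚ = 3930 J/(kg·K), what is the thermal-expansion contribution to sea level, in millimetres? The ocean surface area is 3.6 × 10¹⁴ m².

4.8 mm

Per unit area: Q = 54×10²¹ / (3.6×10¹⁴) = 1.5×10⁸ J/m²
Δh = αQ/(ρcₚ) = 1.3×10⁻⁴ × 1.5×10⁸ / (1025 × 3930) ≈ 0.0048408 m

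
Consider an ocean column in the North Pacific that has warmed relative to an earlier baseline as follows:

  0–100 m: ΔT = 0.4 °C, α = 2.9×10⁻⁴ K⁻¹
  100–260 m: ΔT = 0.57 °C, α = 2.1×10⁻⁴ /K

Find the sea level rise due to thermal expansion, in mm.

Δh ≈ 30.8 mm

100 × 0.4 × 2.9×10⁻⁴ = 0.01160 m
2.1×10⁻⁴ × 0.57 × 160 = 0.019152 m
Δh = 0.01160 + 0.019152 = 0.030752 m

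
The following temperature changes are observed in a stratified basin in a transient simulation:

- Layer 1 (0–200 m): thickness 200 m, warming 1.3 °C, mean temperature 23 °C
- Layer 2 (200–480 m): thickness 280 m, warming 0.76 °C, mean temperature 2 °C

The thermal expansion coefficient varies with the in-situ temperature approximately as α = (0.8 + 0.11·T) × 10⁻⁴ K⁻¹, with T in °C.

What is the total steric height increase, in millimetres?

Δh ≈ 110 mm

Layer 1: α = (0.8 + 0.11×23)×10⁻⁴ = 3.33×10⁻⁴ K⁻¹
Layer 2: α = (0.8 + 0.11×2)×10⁻⁴ = 1.02×10⁻⁴ K⁻¹
0–200 m: 3.33×10⁻⁴ × 1.3 × 200 = 0.08658 m
1.02×10⁻⁴ × 280 × 0.76 = 0.0217056 m
Δh = 0.08658 + 0.0217056 = 0.1082856 m ≈ 110 mm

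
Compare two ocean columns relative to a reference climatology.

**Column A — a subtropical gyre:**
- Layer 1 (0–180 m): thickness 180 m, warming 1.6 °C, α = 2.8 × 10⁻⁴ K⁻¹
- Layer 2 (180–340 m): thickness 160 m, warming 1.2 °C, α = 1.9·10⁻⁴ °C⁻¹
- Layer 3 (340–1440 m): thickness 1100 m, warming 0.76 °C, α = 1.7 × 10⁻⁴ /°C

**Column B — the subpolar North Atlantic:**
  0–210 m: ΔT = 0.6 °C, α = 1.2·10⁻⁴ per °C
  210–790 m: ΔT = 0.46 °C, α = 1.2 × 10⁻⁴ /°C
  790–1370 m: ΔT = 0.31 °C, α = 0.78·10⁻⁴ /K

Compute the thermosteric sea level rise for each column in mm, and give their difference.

Δh_A ≈ 259 mm, Δh_B ≈ 61.2 mm; difference ≈ 198 mm

A Layer 1: 1.6 × 2.8×10⁻⁴ × 180 = 0.08064 m
A Layer 2: 1.9×10⁻⁴ × 160 × 1.2 = 0.03648 m
A 1100 × 0.76 × 1.7×10⁻⁴ = 0.14212 m
A total: 0.25924 m
B 0–210 m: 0.6 × 210 × 1.2×10⁻⁴ = 0.01512 m
B 1.2×10⁻⁴ × 0.46 × 580 = 0.032016 m
B Layer 3: 0.31 × 0.78×10⁻⁴ × 580 = 0.0140244 m
B total: 0.0611604 m
Difference: 0.25924 − 0.0611604 = 0.1980796 m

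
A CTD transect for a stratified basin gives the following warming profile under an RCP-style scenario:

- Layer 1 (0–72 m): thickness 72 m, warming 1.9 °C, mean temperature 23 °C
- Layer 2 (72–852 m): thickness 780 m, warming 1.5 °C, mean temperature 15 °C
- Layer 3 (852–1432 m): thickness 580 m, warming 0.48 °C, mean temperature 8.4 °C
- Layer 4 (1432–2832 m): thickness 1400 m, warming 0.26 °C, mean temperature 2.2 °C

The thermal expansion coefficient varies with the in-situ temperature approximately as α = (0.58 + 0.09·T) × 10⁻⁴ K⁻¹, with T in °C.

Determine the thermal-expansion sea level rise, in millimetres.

328 mm

Layer 1: α = (0.58 + 0.09×23)×10⁻⁴ = 2.65×10⁻⁴ K⁻¹
Layer 2: α = (0.58 + 0.09×15)×10⁻⁴ = 1.93×10⁻⁴ K⁻¹
Layer 3: α = (0.58 + 0.09×8.4)×10⁻⁴ = 1.336×10⁻⁴ K⁻¹
Layer 4: α = (0.58 + 0.09×2.2)×10⁻⁴ = 0.778×10⁻⁴ K⁻¹
Layer 1: 72 × 1.9 × 2.65×10⁻⁴ = 0.036252 m
72–852 m: 1.93×10⁻⁴ × 1.5 × 780 = 0.22581 m
Layer 3: 1.336×10⁻⁴ × 580 × 0.48 = 0.03719424 m
0.26 × 1400 × 0.778×10⁻⁴ = 0.0283192 m
Δh = 0.036252 + 0.22581 + 0.03719424 + 0.0283192 = 0.32757544 m ≈ 328 mm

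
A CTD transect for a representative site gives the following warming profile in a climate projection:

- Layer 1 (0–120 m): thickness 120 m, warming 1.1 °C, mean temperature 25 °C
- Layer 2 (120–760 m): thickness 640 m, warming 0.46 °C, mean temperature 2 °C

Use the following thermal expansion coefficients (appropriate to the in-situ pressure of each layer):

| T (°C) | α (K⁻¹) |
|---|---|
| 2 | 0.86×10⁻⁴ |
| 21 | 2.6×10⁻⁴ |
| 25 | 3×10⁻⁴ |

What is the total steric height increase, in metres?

Δh ≈ 0.0649 m

Layer 1 at 25 °C → α = 3×10⁻⁴ K⁻¹
Layer 2 at 2 °C → α = 0.86×10⁻⁴ K⁻¹
120 × 1.1 × 3×10⁻⁴ = 0.03960 m
Layer 2: 640 × 0.46 × 0.86×10⁻⁴ = 0.0253184 m
Δh = 0.03960 + 0.0253184 = 0.0649184 m ≈ 0.0649 m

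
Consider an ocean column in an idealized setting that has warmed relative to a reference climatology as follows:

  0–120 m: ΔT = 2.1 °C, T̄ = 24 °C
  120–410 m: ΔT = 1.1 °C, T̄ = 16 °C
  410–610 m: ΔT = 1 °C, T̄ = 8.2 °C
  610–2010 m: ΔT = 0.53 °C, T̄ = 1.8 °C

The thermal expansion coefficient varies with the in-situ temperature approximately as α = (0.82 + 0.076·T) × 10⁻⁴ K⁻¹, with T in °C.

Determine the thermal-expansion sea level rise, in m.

Δh = 0.23 m

Layer 1: α = (0.82 + 0.076×24)×10⁻⁴ = 2.644×10⁻⁴ K⁻¹
Layer 2: α = (0.82 + 0.076×16)×10⁻⁴ = 2.036×10⁻⁴ K⁻¹
Layer 3: α = (0.82 + 0.076×8.2)×10⁻⁴ = 1.4432×10⁻⁴ K⁻¹
Layer 4: α = (0.82 + 0.076×1.8)×10⁻⁴ = 0.9568×10⁻⁴ K⁻¹
2.644×10⁻⁴ × 2.1 × 120 = 0.0666288 m
Layer 2: 2.036×10⁻⁴ × 290 × 1.1 = 0.0649484 m
200 × 1.4432×10⁻⁴ × 1 = 0.028864 m
1400 × 0.9568×10⁻⁴ × 0.53 = 0.07099456 m
Δh = 0.0666288 + 0.0649484 + 0.028864 + 0.07099456 = 0.23143576 m ≈ 0.23 m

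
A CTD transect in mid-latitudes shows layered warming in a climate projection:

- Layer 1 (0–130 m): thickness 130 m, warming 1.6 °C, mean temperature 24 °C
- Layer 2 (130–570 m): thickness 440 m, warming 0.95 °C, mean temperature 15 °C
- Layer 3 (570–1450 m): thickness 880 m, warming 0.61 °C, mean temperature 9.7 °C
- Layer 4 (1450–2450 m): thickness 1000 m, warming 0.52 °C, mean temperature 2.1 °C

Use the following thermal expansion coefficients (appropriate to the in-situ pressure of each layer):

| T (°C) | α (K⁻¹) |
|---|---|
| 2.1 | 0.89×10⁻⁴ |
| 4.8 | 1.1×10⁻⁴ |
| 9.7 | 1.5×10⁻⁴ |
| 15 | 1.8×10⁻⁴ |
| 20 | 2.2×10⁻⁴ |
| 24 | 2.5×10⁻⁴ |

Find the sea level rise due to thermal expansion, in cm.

Δh ≈ 25.4 cm

Layer 1 at 24 °C → α = 2.5×10⁻⁴ K⁻¹
Layer 2 at 15 °C → α = 1.8×10⁻⁴ K⁻¹
Layer 3 at 9.7 °C → α = 1.5×10⁻⁴ K⁻¹
Layer 4 at 2.1 °C → α = 0.89×10⁻⁴ K⁻¹
1.6 × 130 × 2.5×10⁻⁴ = 0.05200 m
130–570 m: 1.8×10⁻⁴ × 440 × 0.95 = 0.07524 m
0.61 × 1.5×10⁻⁴ × 880 = 0.08052 m
Layer 4: 1000 × 0.89×10⁻⁴ × 0.52 = 0.04628 m
Δh = 0.05200 + 0.07524 + 0.08052 + 0.04628 = 0.25404 m ≈ 25.4 cm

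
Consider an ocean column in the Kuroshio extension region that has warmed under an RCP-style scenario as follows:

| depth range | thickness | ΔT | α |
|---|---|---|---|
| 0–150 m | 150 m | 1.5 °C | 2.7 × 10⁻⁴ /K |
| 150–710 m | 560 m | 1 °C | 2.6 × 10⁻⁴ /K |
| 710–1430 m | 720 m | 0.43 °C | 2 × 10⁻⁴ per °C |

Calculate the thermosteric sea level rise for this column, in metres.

Δh = 0.268 m

150 × 2.7×10⁻⁴ × 1.5 = 0.06075 m
1 × 560 × 2.6×10⁻⁴ = 0.14560 m
710–1430 m: 720 × 2×10⁻⁴ × 0.43 = 0.06192 m
Δh = 0.06075 + 0.14560 + 0.06192 = 0.26827 m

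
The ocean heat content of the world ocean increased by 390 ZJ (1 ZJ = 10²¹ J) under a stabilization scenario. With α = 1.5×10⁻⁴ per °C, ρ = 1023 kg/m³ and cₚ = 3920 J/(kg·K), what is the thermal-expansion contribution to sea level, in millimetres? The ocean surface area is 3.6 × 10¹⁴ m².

Per unit area: Q = 390×10²¹ / (3.6×10¹⁴) ≈ 1.083×10⁹ J/m²
Δh = αQ/(ρcₚ) = 1.5×10⁻⁴ × 1.083×10⁹ / (1023 × 3920) ≈ 0.04051 m

Δh = 41 mm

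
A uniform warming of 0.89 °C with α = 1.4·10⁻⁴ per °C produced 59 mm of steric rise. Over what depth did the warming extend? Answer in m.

H ≈ 474 m

H = Δh/(αΔT) = 0.059 / (1.4×10⁻⁴ × 0.89) ≈ 473.5 m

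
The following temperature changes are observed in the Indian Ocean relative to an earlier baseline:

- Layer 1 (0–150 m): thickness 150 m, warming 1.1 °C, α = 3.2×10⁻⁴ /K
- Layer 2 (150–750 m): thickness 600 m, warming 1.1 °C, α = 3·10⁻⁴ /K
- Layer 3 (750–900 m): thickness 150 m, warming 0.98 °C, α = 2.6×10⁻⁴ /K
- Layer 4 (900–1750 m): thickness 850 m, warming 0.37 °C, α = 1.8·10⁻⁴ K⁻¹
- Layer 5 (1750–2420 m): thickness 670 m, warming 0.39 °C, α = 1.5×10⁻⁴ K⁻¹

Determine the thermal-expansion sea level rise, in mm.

Δh = 385 mm

Layer 1: 3.2×10⁻⁴ × 150 × 1.1 = 0.05280 m
Layer 2: 3×10⁻⁴ × 600 × 1.1 = 0.19800 m
0.98 × 150 × 2.6×10⁻⁴ = 0.03822 m
900–1750 m: 1.8×10⁻⁴ × 850 × 0.37 = 0.05661 m
670 × 1.5×10⁻⁴ × 0.39 = 0.039195 m
Δh = 0.05280 + 0.19800 + 0.03822 + 0.05661 + 0.039195 = 0.384825 m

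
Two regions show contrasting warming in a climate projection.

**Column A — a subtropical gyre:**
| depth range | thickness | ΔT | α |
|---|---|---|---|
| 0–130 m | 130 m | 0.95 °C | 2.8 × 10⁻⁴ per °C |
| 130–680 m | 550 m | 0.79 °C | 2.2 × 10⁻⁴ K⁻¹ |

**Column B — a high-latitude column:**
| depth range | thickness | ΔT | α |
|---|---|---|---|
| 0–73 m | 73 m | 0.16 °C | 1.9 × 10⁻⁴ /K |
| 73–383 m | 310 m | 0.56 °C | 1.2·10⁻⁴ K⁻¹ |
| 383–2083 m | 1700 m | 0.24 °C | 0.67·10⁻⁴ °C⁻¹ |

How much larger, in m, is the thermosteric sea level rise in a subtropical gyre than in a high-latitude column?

0.080 m

A 0.95 × 2.8×10⁻⁴ × 130 = 0.03458 m
A 0.79 × 550 × 2.2×10⁻⁴ = 0.09559 m
A total: 0.13017 m
B 0.16 × 1.9×10⁻⁴ × 73 = 0.0022192 m
B 73–383 m: 0.56 × 310 × 1.2×10⁻⁴ = 0.020832 m
B Layer 3: 1700 × 0.67×10⁻⁴ × 0.24 = 0.027336 m
B total: 0.0503872 m
Difference: 0.13017 − 0.0503872 = 0.0797828 m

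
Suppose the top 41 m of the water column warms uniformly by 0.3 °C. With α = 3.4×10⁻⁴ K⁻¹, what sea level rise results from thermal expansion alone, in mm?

Δh ≈ 4.2 mm

Δh = αΔT·H = 3.4×10⁻⁴ × 0.3 × 41 = 0.004182 m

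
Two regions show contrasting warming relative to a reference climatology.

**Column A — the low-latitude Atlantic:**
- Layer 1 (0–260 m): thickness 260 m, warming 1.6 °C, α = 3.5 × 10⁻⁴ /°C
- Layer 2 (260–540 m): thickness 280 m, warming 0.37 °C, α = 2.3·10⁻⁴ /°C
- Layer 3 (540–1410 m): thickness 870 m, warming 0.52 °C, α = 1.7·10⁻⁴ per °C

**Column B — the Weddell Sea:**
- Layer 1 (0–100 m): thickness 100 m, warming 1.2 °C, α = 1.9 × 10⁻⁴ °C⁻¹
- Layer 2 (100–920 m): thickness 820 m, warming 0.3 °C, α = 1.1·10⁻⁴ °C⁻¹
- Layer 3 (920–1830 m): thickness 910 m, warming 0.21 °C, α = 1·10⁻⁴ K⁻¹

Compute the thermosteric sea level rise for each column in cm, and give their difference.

Δh_A ≈ 25 cm, Δh_B ≈ 6.9 cm; difference ≈ 18 cm

A 3.5×10⁻⁴ × 1.6 × 260 = 0.14560 m
A 260–540 m: 2.3×10⁻⁴ × 0.37 × 280 = 0.023828 m
A Layer 3: 0.52 × 1.7×10⁻⁴ × 870 = 0.076908 m
A total: 0.246336 m
B 1.9×10⁻⁴ × 100 × 1.2 = 0.02280 m
B 820 × 0.3 × 1.1×10⁻⁴ = 0.02706 m
B Layer 3: 0.21 × 910 × 1×10⁻⁴ = 0.01911 m
B total: 0.06897 m
Difference: 0.246336 − 0.06897 = 0.177366 m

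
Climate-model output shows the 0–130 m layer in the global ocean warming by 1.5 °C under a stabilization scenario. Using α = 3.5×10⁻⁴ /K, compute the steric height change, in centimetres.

Δh = 6.83 cm

Δh = αΔT·H = 3.5×10⁻⁴ × 1.5 × 130 = 0.06825 m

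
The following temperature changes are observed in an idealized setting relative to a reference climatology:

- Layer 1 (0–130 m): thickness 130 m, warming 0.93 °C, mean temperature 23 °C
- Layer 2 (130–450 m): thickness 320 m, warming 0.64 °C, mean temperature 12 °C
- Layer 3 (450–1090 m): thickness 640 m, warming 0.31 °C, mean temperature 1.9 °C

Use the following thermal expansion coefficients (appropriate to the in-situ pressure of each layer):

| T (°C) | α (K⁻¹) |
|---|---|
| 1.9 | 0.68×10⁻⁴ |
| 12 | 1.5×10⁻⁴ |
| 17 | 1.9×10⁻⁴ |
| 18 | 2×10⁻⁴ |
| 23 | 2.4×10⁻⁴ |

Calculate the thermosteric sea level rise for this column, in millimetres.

Layer 1 at 23 °C → α = 2.4×10⁻⁴ K⁻¹
Layer 2 at 12 °C → α = 1.5×10⁻⁴ K⁻¹
Layer 3 at 1.9 °C → α = 0.68×10⁻⁴ K⁻¹
0.93 × 130 × 2.4×10⁻⁴ = 0.029016 m
320 × 0.64 × 1.5×10⁻⁴ = 0.03072 m
450–1090 m: 0.31 × 640 × 0.68×10⁻⁴ = 0.0134912 m
Δh = 0.029016 + 0.03072 + 0.0134912 = 0.0732272 m ≈ 73.2 mm

Δh ≈ 73.2 mm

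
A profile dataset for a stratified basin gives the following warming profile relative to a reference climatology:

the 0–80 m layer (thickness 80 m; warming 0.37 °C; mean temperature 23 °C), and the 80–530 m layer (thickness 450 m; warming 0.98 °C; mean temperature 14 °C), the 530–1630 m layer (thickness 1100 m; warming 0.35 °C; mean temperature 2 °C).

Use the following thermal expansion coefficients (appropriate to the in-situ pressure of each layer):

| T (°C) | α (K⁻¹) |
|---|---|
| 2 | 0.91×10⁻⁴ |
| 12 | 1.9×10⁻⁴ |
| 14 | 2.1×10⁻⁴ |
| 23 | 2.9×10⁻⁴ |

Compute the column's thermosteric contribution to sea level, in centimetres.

Layer 1 at 23 °C → α = 2.9×10⁻⁴ K⁻¹
Layer 2 at 14 °C → α = 2.1×10⁻⁴ K⁻¹
Layer 3 at 2 °C → α = 0.91×10⁻⁴ K⁻¹
2.9×10⁻⁴ × 0.37 × 80 = 0.008584 m
Layer 2: 450 × 0.98 × 2.1×10⁻⁴ = 0.09261 m
Layer 3: 0.91×10⁻⁴ × 0.35 × 1100 = 0.035035 m
Δh = 0.008584 + 0.09261 + 0.035035 = 0.136229 m ≈ 14 cm

14 cm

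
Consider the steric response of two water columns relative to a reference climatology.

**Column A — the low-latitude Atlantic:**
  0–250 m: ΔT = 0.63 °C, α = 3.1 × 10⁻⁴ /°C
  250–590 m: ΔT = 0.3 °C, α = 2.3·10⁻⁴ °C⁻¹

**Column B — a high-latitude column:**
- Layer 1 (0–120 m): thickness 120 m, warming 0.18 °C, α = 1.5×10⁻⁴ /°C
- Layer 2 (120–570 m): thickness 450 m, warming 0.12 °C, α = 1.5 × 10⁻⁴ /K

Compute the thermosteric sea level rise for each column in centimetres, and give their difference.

A: 7.23 cm; B: 1.13 cm; difference 6.09 cm

A 0.63 × 3.1×10⁻⁴ × 250 = 0.048825 m
A 250–590 m: 0.3 × 2.3×10⁻⁴ × 340 = 0.02346 m
A total: 0.072285 m
B Layer 1: 0.18 × 120 × 1.5×10⁻⁴ = 0.00324 m
B Layer 2: 450 × 1.5×10⁻⁴ × 0.12 = 0.00810 m
B total: 0.01134 m
Difference: 0.072285 − 0.01134 = 0.060945 m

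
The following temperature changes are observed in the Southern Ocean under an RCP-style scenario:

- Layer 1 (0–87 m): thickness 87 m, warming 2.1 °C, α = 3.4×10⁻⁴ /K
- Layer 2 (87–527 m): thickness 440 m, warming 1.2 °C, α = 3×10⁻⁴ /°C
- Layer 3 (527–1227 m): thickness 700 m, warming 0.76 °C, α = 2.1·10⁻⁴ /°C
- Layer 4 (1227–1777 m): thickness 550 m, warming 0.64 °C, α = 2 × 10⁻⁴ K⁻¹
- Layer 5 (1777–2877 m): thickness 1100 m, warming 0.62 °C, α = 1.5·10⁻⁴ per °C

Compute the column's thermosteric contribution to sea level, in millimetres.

3.4×10⁻⁴ × 87 × 2.1 = 0.062118 m
440 × 1.2 × 3×10⁻⁴ = 0.15840 m
Layer 3: 2.1×10⁻⁴ × 700 × 0.76 = 0.11172 m
2×10⁻⁴ × 550 × 0.64 = 0.07040 m
0.62 × 1100 × 1.5×10⁻⁴ = 0.10230 m
Δh = 0.062118 + 0.15840 + 0.11172 + 0.07040 + 0.10230 = 0.504938 m

about 505 mm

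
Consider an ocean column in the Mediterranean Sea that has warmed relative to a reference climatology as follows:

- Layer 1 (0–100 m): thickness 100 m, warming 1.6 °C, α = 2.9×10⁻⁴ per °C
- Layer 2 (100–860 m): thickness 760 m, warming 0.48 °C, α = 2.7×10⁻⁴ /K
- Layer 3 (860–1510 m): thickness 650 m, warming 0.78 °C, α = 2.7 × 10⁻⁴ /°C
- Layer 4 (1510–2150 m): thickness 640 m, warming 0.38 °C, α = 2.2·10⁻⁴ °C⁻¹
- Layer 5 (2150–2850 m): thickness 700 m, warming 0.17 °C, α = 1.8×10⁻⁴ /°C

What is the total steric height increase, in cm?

about 35.7 cm

0–100 m: 100 × 2.9×10⁻⁴ × 1.6 = 0.04640 m
Layer 2: 0.48 × 760 × 2.7×10⁻⁴ = 0.098496 m
860–1510 m: 2.7×10⁻⁴ × 650 × 0.78 = 0.13689 m
2.2×10⁻⁴ × 0.38 × 640 = 0.053504 m
2150–2850 m: 1.8×10⁻⁴ × 700 × 0.17 = 0.02142 m
Δh = 0.04640 + 0.098496 + 0.13689 + 0.053504 + 0.02142 = 0.35671 m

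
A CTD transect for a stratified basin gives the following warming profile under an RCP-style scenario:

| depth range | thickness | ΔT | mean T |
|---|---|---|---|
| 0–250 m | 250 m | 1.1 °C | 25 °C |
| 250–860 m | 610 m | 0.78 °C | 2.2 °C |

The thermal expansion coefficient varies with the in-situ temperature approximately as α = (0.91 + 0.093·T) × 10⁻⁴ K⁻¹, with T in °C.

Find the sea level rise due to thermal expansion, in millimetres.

Δh ≈ 142 mm

Layer 1: α = (0.91 + 0.093×25)×10⁻⁴ = 3.235×10⁻⁴ K⁻¹
Layer 2: α = (0.91 + 0.093×2.2)×10⁻⁴ = 1.1146×10⁻⁴ K⁻¹
3.235×10⁻⁴ × 1.1 × 250 = 0.0889625 m
1.1146×10⁻⁴ × 0.78 × 610 = 0.053032668 m
Δh = 0.0889625 + 0.053032668 = 0.141995168 m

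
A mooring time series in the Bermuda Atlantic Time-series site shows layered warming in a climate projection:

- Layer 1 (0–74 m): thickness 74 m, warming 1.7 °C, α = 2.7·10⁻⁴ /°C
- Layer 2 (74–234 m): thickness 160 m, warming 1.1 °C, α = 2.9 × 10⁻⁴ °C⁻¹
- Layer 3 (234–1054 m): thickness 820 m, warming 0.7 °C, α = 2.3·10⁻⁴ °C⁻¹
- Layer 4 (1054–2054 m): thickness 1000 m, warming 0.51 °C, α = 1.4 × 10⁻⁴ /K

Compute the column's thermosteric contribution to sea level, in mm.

2.7×10⁻⁴ × 1.7 × 74 = 0.033966 m
Layer 2: 160 × 1.1 × 2.9×10⁻⁴ = 0.05104 m
Layer 3: 0.7 × 820 × 2.3×10⁻⁴ = 0.13202 m
Layer 4: 0.51 × 1.4×10⁻⁴ × 1000 = 0.07140 m
Δh = 0.033966 + 0.05104 + 0.13202 + 0.07140 = 0.288426 m

Δh = 288 mm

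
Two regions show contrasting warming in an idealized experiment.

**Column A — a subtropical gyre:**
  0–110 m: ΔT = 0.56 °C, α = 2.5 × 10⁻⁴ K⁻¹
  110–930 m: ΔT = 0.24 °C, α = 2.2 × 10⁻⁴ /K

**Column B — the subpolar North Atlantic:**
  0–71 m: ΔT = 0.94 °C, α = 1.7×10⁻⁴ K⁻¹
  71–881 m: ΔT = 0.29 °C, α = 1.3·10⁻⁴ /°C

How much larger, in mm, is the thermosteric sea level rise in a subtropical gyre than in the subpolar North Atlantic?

16.8 mm larger

A Layer 1: 110 × 0.56 × 2.5×10⁻⁴ = 0.01540 m
A 110–930 m: 2.2×10⁻⁴ × 0.24 × 820 = 0.043296 m
A total: 0.058696 m
B 0–71 m: 0.94 × 71 × 1.7×10⁻⁴ = 0.0113458 m
B 810 × 1.3×10⁻⁴ × 0.29 = 0.030537 m
B total: 0.0418828 m
Difference: 0.058696 − 0.0418828 = 0.0168132 m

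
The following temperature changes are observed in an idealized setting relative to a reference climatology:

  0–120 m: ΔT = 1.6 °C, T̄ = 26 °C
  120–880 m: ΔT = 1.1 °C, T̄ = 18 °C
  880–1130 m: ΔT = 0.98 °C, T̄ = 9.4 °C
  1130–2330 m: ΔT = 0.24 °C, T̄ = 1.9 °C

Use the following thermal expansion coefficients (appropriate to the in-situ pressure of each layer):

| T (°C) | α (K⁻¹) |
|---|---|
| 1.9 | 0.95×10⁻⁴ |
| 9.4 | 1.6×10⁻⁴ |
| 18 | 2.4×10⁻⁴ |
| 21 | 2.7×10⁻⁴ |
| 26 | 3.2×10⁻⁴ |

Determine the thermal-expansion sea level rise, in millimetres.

Layer 1 at 26 °C → α = 3.2×10⁻⁴ K⁻¹
Layer 2 at 18 °C → α = 2.4×10⁻⁴ K⁻¹
Layer 3 at 9.4 °C → α = 1.6×10⁻⁴ K⁻¹
Layer 4 at 1.9 °C → α = 0.95×10⁻⁴ K⁻¹
3.2×10⁻⁴ × 120 × 1.6 = 0.06144 m
120–880 m: 760 × 1.1 × 2.4×10⁻⁴ = 0.20064 m
250 × 1.6×10⁻⁴ × 0.98 = 0.03920 m
1200 × 0.24 × 0.95×10⁻⁴ = 0.02736 m
Δh = 0.06144 + 0.20064 + 0.03920 + 0.02736 = 0.32864 m ≈ 329 mm

Δh = 329 mm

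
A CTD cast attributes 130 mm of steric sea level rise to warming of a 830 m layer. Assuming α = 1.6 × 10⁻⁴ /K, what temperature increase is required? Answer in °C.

ΔT ≈ 0.979 °C

ΔT = Δh/(αH) = 0.13 / (1.6×10⁻⁴ × 830) ≈ 0.9789 °C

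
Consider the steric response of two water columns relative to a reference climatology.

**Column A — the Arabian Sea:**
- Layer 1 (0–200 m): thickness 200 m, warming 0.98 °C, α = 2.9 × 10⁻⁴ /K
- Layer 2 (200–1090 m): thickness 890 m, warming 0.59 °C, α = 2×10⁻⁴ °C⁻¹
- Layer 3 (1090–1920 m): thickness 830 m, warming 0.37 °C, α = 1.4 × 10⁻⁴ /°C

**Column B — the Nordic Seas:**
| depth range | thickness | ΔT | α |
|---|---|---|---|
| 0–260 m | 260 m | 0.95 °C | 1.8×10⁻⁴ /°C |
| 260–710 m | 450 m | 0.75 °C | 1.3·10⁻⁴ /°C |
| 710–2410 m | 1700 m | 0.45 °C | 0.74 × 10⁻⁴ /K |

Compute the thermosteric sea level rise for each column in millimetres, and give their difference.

Δh_A ≈ 205 mm, Δh_B ≈ 145 mm; difference ≈ 59.9 mm

A Layer 1: 200 × 2.9×10⁻⁴ × 0.98 = 0.05684 m
A Layer 2: 0.59 × 890 × 2×10⁻⁴ = 0.10502 m
A 0.37 × 830 × 1.4×10⁻⁴ = 0.042994 m
A total: 0.204854 m
B 260 × 0.95 × 1.8×10⁻⁴ = 0.04446 m
B 0.75 × 450 × 1.3×10⁻⁴ = 0.043875 m
B 710–2410 m: 1700 × 0.45 × 0.74×10⁻⁴ = 0.05661 m
B total: 0.144945 m
Difference: 0.204854 − 0.144945 = 0.059909 m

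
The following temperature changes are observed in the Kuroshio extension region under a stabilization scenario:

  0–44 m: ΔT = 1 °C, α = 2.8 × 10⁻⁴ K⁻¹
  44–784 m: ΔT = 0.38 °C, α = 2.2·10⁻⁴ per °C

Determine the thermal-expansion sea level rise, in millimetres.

0–44 m: 1 × 2.8×10⁻⁴ × 44 = 0.01232 m
Layer 2: 0.38 × 740 × 2.2×10⁻⁴ = 0.061864 m
Δh = 0.01232 + 0.061864 = 0.074184 m ≈ 74 mm

Δh = 74 mm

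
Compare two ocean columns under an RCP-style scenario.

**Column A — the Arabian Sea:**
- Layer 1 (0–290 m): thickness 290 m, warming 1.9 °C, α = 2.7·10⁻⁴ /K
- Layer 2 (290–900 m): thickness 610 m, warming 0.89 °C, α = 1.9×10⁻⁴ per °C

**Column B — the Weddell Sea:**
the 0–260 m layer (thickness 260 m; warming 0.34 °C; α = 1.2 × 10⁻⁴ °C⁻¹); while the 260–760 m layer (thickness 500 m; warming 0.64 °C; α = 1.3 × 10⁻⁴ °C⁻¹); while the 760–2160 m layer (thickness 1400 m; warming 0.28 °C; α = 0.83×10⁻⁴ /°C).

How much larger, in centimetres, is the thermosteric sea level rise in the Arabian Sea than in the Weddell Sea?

A Layer 1: 1.9 × 2.7×10⁻⁴ × 290 = 0.14877 m
A Layer 2: 610 × 1.9×10⁻⁴ × 0.89 = 0.103151 m
A total: 0.251921 m
B 0–260 m: 0.34 × 260 × 1.2×10⁻⁴ = 0.010608 m
B 500 × 1.3×10⁻⁴ × 0.64 = 0.04160 m
B Layer 3: 0.83×10⁻⁴ × 0.28 × 1400 = 0.032536 m
B total: 0.084744 m
Difference: 0.251921 − 0.084744 = 0.167177 m

17 cm larger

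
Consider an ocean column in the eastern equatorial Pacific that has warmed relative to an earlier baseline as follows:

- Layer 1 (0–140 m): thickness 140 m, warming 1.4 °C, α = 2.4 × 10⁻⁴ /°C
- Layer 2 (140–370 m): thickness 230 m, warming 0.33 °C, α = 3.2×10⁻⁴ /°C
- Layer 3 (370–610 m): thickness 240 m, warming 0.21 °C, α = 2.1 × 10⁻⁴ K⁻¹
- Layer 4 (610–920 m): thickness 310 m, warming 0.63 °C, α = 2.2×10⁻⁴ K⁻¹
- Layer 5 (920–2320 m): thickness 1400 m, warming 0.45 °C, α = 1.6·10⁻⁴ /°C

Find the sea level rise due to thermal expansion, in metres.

0.226 m

Layer 1: 1.4 × 2.4×10⁻⁴ × 140 = 0.04704 m
0.33 × 230 × 3.2×10⁻⁴ = 0.024288 m
370–610 m: 0.21 × 2.1×10⁻⁴ × 240 = 0.010584 m
610–920 m: 0.63 × 2.2×10⁻⁴ × 310 = 0.042966 m
920–2320 m: 1.6×10⁻⁴ × 1400 × 0.45 = 0.10080 m
Δh = 0.04704 + 0.024288 + 0.010584 + 0.042966 + 0.10080 = 0.225678 m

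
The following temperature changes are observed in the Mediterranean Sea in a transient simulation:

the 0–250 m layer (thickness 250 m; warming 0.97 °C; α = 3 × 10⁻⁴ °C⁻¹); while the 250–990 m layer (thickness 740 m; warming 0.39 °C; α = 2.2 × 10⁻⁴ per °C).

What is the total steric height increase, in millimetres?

Layer 1: 3×10⁻⁴ × 0.97 × 250 = 0.07275 m
250–990 m: 740 × 2.2×10⁻⁴ × 0.39 = 0.063492 m
Δh = 0.07275 + 0.063492 = 0.136242 m

Δh ≈ 136 mm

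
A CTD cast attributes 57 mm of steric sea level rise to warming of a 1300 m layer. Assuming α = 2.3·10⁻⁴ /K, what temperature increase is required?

ΔT = Δh/(αH) = 0.057 / (2.3×10⁻⁴ × 1300) ≈ 0.1906 K

0.191 K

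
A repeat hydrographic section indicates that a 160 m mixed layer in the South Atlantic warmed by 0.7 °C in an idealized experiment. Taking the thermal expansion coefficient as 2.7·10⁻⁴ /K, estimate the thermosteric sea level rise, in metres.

Δh = αΔT·H = 2.7×10⁻⁴ × 0.7 × 160 = 0.03024 m

Δh ≈ 0.030 m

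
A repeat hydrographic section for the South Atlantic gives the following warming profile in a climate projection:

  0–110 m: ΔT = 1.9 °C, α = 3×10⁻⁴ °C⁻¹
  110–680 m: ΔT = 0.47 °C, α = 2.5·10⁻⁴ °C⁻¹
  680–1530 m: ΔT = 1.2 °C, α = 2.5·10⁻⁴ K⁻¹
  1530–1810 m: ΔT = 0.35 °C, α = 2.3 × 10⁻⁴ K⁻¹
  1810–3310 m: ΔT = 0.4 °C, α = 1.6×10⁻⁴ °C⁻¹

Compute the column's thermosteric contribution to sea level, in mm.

500 mm of thermosteric rise

0–110 m: 1.9 × 110 × 3×10⁻⁴ = 0.06270 m
570 × 0.47 × 2.5×10⁻⁴ = 0.066975 m
Layer 3: 1.2 × 2.5×10⁻⁴ × 850 = 0.25500 m
Layer 4: 0.35 × 2.3×10⁻⁴ × 280 = 0.02254 m
Layer 5: 0.4 × 1.6×10⁻⁴ × 1500 = 0.09600 m
Δh = 0.06270 + 0.066975 + 0.25500 + 0.02254 + 0.09600 = 0.503215 m ≈ 500 mm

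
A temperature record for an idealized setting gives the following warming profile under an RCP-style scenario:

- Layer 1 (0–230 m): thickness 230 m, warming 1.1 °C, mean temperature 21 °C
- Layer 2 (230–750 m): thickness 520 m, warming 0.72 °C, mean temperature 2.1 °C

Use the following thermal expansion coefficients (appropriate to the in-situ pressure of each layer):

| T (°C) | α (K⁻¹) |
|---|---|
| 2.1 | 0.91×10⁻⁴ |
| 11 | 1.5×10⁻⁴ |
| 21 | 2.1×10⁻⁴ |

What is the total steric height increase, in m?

Layer 1 at 21 °C → α = 2.1×10⁻⁴ K⁻¹
Layer 2 at 2.1 °C → α = 0.91×10⁻⁴ K⁻¹
1.1 × 2.1×10⁻⁴ × 230 = 0.05313 m
Layer 2: 520 × 0.72 × 0.91×10⁻⁴ = 0.0340704 m
Δh = 0.05313 + 0.0340704 = 0.0872004 m ≈ 0.0872 m

Δh = 0.0872 m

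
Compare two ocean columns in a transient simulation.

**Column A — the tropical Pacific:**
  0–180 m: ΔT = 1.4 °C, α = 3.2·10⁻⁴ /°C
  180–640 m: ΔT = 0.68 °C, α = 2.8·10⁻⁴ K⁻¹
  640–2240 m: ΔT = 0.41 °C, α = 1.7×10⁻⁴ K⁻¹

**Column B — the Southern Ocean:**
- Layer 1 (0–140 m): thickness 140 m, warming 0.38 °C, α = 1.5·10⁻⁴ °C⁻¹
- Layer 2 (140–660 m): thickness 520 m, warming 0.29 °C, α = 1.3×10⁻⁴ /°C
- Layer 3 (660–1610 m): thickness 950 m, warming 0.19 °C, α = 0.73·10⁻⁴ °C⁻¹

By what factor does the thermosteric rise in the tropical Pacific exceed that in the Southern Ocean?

≈ 6.86×

A 0–180 m: 1.4 × 3.2×10⁻⁴ × 180 = 0.08064 m
A Layer 2: 0.68 × 460 × 2.8×10⁻⁴ = 0.087584 m
A 640–2240 m: 1.7×10⁻⁴ × 0.41 × 1600 = 0.11152 m
A total: 0.279744 m
B 0–140 m: 1.5×10⁻⁴ × 140 × 0.38 = 0.00798 m
B Layer 2: 520 × 1.3×10⁻⁴ × 0.29 = 0.019604 m
B Layer 3: 0.19 × 950 × 0.73×10⁻⁴ = 0.0131765 m
B total: 0.0407605 m
Ratio: 0.279744 / 0.0407605 ≈ 6.863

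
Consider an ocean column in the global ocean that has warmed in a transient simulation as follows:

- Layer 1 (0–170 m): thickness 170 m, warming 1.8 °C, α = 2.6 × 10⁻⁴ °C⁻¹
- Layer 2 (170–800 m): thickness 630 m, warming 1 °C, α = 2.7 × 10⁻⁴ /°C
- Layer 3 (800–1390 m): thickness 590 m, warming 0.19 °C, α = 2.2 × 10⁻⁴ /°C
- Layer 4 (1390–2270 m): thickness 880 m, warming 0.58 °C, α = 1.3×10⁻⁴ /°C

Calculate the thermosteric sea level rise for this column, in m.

0.341 m

1.8 × 2.6×10⁻⁴ × 170 = 0.07956 m
1 × 630 × 2.7×10⁻⁴ = 0.17010 m
800–1390 m: 2.2×10⁻⁴ × 590 × 0.19 = 0.024662 m
1.3×10⁻⁴ × 0.58 × 880 = 0.066352 m
Δh = 0.07956 + 0.17010 + 0.024662 + 0.066352 = 0.340674 m ≈ 0.341 m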